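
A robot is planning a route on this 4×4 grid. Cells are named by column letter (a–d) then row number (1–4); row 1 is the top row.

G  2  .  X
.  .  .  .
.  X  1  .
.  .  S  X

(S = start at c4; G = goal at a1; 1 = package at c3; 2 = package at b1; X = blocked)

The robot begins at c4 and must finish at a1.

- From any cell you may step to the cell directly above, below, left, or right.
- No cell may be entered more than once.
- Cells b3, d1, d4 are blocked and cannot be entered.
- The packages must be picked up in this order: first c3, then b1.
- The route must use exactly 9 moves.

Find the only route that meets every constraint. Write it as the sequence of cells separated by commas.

The waypoints must appear in the order c3, b1, with no cell reused.
Route from c4: up to c3, right to d3, up to d2, left to c2, up to c1, left to b1, down to b2, left to a2, up to a1 — 9 moves in all.
Check: order respected (1 at step 1, 2 at step 6); 9 moves as required.

c4, c3, d3, d2, c2, c1, b1, b2, a2, a1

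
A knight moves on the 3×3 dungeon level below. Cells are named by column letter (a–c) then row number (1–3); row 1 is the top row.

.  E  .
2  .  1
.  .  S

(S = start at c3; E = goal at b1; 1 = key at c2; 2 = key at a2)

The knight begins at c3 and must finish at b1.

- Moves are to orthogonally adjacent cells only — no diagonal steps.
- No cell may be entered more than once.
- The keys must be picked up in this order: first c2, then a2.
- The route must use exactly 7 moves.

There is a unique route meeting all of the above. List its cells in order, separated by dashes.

c3 - c2 - b2 - b3 - a3 - a2 - a1 - b1

The waypoints must appear in the order c2, a2, with no cell reused.
Route from c3: up 1 to c2, left 1 to b2, down 1 to b3, left 1 to a3, up 2 to a1, right 1 to b1 — 7 moves in all.
Check: order respected (1 at step 1, 2 at step 5); 7 moves as required.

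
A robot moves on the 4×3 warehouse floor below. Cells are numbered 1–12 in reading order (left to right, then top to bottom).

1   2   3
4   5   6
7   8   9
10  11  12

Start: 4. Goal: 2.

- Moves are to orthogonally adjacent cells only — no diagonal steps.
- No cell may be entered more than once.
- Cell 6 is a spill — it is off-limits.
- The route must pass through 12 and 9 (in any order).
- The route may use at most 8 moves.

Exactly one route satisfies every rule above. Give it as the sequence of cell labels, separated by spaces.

4 7 10 11 12 9 8 5 2

The budget equals the shortest possible length, so every move has to be on a shortest route through the required cells.
Route from 4: down 2 to 10, right 2 to 12, up 1 to 9, left 1 to 8, up 2 to 2 — 8 moves in all.
Check: all required cells visited; 8 ≤ 8 moves.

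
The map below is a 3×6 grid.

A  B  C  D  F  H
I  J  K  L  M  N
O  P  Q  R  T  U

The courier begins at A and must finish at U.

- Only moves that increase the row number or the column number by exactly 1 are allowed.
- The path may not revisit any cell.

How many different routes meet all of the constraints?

21

A right/down-only route from A to U makes exactly 2 down-moves and 5 right-moves in some order.
With no other constraints that would be C(7,2) = 21 routes.
That gives 21 routes.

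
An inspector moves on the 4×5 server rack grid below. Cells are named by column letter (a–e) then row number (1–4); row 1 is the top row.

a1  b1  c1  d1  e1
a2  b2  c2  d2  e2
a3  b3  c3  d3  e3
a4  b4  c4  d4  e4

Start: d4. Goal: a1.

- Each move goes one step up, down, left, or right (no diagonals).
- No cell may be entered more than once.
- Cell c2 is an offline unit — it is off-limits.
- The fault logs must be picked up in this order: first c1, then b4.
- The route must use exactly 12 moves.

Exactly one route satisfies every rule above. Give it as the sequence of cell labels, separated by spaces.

d4 d3 d2 d1 c1 b1 b2 b3 b4 a4 a3 a2 a1

The waypoints must appear in the order c1, b4, with no cell reused.
Route from d4: up 3 to d1, left 2 to b1, down 3 to b4, left 1 to a4, up 3 to a1 — 12 moves in all.
Check: order respected (c1 at step 4, b4 at step 8); 12 moves as required.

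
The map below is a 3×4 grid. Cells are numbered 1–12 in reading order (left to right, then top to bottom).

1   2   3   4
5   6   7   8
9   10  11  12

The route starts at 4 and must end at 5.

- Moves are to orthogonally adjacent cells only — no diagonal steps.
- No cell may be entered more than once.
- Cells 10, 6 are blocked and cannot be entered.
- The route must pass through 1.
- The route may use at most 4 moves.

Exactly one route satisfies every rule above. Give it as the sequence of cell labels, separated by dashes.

4 - 3 - 2 - 1 - 5

Any route must reach 1 and still end at 5 within 4 moves, so the order of the required stops is forced.
Route from 4: left 3 to 1, down 1 to 5 — 4 moves in all.
Check: all required cells visited; 4 ≤ 4 moves.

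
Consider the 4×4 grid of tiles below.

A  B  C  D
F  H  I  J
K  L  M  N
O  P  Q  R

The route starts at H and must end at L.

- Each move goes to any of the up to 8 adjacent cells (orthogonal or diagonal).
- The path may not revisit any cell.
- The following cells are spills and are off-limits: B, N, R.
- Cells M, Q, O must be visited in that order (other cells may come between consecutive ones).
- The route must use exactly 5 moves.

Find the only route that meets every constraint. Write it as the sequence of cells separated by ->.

The waypoints must appear in the order M, Q, O, with no cell reused.
Route from H: down-right to M, down to Q, 2× left (reaching O), up-right to L — 5 moves in all.
Check: order respected (M at step 1, Q at step 2, O at step 4); 5 moves as required.

H -> M -> Q -> P -> O -> L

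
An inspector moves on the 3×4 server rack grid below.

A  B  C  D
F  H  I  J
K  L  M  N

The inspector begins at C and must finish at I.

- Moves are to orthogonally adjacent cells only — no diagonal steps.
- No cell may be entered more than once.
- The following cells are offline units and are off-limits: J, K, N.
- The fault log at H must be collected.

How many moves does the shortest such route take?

Any route passes through H somewhere between C and I. Summing Manhattan distances along the two legs (C → H → I) gives a lower bound of 2 + 1 = 3 moves.
A route of 3 moves achieves this: C → B → H → I.
Since 3 matches the lower bound, it is optimal.

3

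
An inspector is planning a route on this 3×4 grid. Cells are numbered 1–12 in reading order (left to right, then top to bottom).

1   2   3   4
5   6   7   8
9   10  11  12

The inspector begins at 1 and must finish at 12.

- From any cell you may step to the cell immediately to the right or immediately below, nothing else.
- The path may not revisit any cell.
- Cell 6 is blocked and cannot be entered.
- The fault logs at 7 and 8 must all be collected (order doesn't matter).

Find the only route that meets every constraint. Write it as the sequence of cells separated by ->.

Moves only go right or down, so the column and row indices never decrease.
Route from 1: right 2 to 3, down 1 to 7, right 1 to 8, down 1 to 12 — 5 moves in all.
Check: all required cells visited.

1 -> 2 -> 3 -> 7 -> 8 -> 12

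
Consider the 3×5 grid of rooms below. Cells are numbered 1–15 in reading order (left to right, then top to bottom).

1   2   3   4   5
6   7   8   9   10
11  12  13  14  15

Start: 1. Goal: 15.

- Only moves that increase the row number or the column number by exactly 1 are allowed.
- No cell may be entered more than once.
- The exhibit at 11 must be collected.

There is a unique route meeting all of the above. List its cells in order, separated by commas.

Moves only go right or down, so the column and row indices never decrease.
Route from 1: 2× down (reaching 11), 4× right (reaching 15) — 6 moves in all.
Check: all required cells visited.

1, 6, 11, 12, 13, 14, 15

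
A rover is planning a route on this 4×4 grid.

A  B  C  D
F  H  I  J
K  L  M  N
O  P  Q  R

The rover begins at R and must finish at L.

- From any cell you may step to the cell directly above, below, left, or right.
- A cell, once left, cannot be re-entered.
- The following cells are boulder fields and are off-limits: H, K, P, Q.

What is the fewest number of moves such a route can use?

3

The Manhattan distance from R to L is |4−3| + |4−2| = 3, so at least 3 moves are needed.
A route of 3 moves achieves this: R → N → M → L.
Since 3 matches the lower bound, it is optimal.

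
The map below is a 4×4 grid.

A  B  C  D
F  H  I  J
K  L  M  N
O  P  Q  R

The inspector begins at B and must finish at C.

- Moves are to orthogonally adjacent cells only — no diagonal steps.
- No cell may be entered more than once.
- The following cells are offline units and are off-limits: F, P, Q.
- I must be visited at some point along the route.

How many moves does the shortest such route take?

Any route passes through I somewhere between B and C. Summing Manhattan distances along the two legs (B → I → C) gives a lower bound of 2 + 1 = 3 moves.
A route of 3 moves achieves this: B → H → I → C.
Since 3 matches the lower bound, it is optimal.

3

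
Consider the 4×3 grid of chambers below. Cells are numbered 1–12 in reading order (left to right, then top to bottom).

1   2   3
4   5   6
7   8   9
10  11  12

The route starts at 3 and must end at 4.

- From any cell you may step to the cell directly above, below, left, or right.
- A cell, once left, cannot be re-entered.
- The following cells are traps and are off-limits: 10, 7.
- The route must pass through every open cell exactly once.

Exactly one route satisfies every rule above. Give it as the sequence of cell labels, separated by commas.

3, 6, 9, 12, 11, 8, 5, 2, 1, 4

Need to visit all 10 open cells exactly once, starting at 3 and ending at 4.
Route from 3: down 3 to 12, left 1 to 11, up 3 to 2, left 1 to 1, down 1 to 4 — 9 moves in all.
Check: all 10 open cells covered.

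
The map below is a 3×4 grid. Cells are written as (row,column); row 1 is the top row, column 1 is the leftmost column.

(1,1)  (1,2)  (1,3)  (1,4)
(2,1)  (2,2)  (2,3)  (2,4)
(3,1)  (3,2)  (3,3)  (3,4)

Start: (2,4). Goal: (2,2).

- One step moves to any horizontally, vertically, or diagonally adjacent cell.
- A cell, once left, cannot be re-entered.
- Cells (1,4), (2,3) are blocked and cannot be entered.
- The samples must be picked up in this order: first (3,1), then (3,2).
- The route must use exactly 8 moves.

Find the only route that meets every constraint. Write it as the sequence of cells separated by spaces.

The waypoints must appear in the order (3,1), (3,2), with no cell reused.
Route from (2,4): up-left to (1,3), 2× left (reaching (1,1)), 2× down (reaching (3,1)), 2× right (reaching (3,3)), up-left to (2,2) — 8 moves in all.
Check: order respected ((3,1) at step 5, (3,2) at step 6); 8 moves as required.

(2,4) (1,3) (1,2) (1,1) (2,1) (3,1) (3,2) (3,3) (2,2)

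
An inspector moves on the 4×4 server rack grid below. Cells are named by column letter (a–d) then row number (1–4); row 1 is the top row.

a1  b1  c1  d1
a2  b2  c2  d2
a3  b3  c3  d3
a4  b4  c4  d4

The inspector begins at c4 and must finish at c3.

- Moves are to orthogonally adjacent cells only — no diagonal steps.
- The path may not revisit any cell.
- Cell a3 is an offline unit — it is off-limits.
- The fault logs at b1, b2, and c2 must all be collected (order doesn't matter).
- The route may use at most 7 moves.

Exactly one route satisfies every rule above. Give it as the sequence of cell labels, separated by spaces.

c4 b4 b3 b2 b1 c1 c2 c3

The budget equals the shortest possible length, so every move has to be on a shortest route through the required cells.
Route from c4: left to b4, 3× up (reaching b1), right to c1, 2× down (reaching c3) — 7 moves in all.
Check: all required cells visited; 7 ≤ 7 moves.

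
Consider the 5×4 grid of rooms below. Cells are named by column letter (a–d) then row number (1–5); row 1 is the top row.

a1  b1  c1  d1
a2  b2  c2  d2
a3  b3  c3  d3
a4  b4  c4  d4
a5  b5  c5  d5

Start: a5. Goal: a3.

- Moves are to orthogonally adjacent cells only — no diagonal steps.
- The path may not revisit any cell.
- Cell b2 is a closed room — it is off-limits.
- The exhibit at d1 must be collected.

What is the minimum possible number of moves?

12

Any route passes through d1 somewhere between a5 and a3. Summing Manhattan distances along the two legs (a5 → d1 → a3) gives a lower bound of 7 + 5 = 12 moves.
A route of 12 moves achieves this: a5 → a4 → b4 → b3 → c3 → c2 → d2 → d1 → c1 → b1 → a1 → a2 → a3.
Since 12 matches the lower bound, it is optimal.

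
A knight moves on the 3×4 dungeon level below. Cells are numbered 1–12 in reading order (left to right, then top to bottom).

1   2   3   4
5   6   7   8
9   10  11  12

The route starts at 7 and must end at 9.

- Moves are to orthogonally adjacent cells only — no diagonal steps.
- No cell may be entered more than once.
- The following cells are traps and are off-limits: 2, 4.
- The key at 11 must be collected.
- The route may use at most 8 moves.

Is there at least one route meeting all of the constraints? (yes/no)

yes

One route that works: 7 → 11 → 10 → 9.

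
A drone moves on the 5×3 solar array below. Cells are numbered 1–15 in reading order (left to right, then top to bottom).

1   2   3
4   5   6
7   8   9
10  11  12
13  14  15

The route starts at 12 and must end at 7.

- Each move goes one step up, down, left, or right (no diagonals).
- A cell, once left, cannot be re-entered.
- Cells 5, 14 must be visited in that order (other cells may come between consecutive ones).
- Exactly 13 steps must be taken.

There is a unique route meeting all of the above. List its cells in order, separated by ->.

The waypoints must appear in the order 5, 14, with no cell reused.
Route from 12: 3× up (reaching 3), 2× left (reaching 1), down to 4, right to 5, 3× down (reaching 14), left to 13, 2× up (reaching 7) — 13 moves in all.
Check: order respected (5 at step 7, 14 at step 10); 13 moves as required.

12 -> 9 -> 6 -> 3 -> 2 -> 1 -> 4 -> 5 -> 8 -> 11 -> 14 -> 13 -> 10 -> 7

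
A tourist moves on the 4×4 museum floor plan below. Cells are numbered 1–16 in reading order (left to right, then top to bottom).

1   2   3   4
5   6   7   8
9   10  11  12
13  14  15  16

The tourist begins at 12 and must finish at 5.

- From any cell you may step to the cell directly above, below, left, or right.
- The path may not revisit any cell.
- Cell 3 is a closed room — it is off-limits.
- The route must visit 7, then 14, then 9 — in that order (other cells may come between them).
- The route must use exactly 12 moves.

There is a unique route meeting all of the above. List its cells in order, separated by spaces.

The waypoints must appear in the order 7, 14, 9, with no cell reused.
Route from 12: up 1 to 8, left 1 to 7, down 2 to 15, left 2 to 13, up 1 to 9, right 1 to 10, up 2 to 2, left 1 to 1, down 1 to 5 — 12 moves in all.
Check: order respected (7 at step 2, 14 at step 5, 9 at step 7); 12 moves as required.

12 8 7 11 15 14 13 9 10 6 2 1 5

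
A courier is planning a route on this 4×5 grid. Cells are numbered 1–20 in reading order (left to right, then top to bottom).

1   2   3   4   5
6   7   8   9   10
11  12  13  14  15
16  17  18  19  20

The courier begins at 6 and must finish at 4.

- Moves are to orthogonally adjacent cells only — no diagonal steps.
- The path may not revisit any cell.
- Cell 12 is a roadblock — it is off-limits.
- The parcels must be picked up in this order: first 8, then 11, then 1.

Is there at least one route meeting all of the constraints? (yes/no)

Even ignoring the required order, no revisit-free route from 6 to 4 manages to pass through all of 8, 11, and 1: branching out from 6, every path either misses one of them or, having collected them, can no longer reach 4 without re-entering a cell.

no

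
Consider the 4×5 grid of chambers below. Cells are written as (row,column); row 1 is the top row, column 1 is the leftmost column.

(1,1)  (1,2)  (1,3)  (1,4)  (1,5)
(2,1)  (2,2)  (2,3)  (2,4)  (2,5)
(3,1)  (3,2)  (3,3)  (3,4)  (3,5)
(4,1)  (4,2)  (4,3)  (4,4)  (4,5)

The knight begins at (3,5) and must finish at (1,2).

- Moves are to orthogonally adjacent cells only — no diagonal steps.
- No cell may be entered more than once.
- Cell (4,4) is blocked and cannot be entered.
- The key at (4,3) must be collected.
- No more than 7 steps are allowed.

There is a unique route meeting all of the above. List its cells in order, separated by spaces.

Any route must reach (4,3) and still end at (1,2) within 7 moves, so the order of the required stops is forced.
Route from (3,5): 2× left (reaching (3,3)), down to (4,3), left to (4,2), 3× up (reaching (1,2)) — 7 moves in all.
Check: all required cells visited; 7 ≤ 7 moves.

(3,5) (3,4) (3,3) (4,3) (4,2) (3,2) (2,2) (1,2)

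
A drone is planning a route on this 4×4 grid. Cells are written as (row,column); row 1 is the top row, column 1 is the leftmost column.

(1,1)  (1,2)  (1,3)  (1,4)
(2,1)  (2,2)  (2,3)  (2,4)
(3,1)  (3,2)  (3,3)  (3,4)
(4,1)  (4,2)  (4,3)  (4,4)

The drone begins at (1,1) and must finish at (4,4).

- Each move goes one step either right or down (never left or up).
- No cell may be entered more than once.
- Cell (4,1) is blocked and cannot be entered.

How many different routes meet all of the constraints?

19

A right/down-only route from (1,1) to (4,4) makes exactly 3 down-moves and 3 right-moves in some order.
With no other constraints that would be C(6,3) = 20 routes.
Subtract routes through each blocked cell (inclusion–exclusion for overlaps): − through (4,1): 1 → 19.
That gives 19 routes.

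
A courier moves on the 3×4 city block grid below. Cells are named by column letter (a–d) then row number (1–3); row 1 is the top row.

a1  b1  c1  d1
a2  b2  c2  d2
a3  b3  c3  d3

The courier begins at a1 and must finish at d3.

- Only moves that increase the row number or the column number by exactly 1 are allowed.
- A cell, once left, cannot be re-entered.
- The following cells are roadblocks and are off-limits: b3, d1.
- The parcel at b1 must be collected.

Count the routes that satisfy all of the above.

A right/down-only route from a1 to d3 makes exactly 2 down-moves and 3 right-moves in some order.
With no other constraints that would be C(5,2) = 10 routes.
Split at b1 and multiply the segment counts (each segment already excludes blocked cells): a1→b1: 1; b1→d3: 4; product = 4.
That gives 4 routes.

4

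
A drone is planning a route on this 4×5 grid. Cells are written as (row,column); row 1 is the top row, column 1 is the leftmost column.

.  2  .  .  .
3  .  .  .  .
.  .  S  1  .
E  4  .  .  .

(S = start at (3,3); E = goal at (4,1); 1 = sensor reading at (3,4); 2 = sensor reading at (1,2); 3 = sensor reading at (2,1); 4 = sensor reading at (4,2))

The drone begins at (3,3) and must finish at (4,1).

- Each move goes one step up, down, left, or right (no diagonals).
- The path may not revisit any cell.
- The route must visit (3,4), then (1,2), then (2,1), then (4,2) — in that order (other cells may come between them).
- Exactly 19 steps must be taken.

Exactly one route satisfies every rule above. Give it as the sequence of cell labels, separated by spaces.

(3,3) (4,3) (4,4) (4,5) (3,5) (3,4) (2,4) (2,5) (1,5) (1,4) (1,3) (2,3) (2,2) (1,2) (1,1) (2,1) (3,1) (3,2) (4,2) (4,1)

The waypoints must appear in the order (3,4), (1,2), (2,1), (4,2), with no cell reused.
Route from (3,3): down 1 to (4,3), right 2 to (4,5), up 1 to (3,5), left 1 to (3,4), up 1 to (2,4), right 1 to (2,5), up 1 to (1,5), left 2 to (1,3), down 1 to (2,3), left 1 to (2,2), up 1 to (1,2), left 1 to (1,1), down 2 to (3,1), right 1 to (3,2), down 1 to (4,2), left 1 to (4,1) — 19 moves in all.
Check: order respected (1 at step 5, 2 at step 13, 3 at step 15, 4 at step 18); 19 moves as required.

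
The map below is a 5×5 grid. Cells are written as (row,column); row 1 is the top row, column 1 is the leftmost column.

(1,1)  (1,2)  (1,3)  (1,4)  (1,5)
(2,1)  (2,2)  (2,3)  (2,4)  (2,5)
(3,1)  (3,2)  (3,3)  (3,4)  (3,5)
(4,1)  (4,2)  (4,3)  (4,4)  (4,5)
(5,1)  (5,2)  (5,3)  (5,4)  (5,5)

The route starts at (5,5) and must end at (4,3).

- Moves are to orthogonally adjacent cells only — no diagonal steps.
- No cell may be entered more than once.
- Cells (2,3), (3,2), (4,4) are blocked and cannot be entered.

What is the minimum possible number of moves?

3

The Manhattan distance from (5,5) to (4,3) is |5−4| + |5−3| = 3, so at least 3 moves are needed.
A route of 3 moves achieves this: (5,5) → (5,4) → (5,3) → (4,3).
Since 3 matches the lower bound, it is optimal.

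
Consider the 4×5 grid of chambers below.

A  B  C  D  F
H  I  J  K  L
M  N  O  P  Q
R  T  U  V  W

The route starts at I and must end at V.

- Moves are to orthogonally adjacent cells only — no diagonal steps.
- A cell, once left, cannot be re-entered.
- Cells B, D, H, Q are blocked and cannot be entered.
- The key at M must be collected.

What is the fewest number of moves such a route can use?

6

Any route passes through M somewhere between I and V. Summing Manhattan distances along the two legs (I → M → V) gives a lower bound of 2 + 4 = 6 moves.
A route of 6 moves achieves this: I → N → M → R → T → U → V.
Since 6 matches the lower bound, it is optimal.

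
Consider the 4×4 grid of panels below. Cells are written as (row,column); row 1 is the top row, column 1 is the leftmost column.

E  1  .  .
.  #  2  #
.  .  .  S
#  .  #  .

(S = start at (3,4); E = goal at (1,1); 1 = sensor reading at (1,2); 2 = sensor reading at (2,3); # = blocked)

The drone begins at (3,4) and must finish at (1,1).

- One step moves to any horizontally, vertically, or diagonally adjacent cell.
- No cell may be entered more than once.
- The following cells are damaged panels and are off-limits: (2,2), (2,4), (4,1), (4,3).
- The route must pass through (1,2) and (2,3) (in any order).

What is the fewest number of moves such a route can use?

Any route passes through (1,2) and (2,3) in some order between (3,4) and (1,1). Summing Chebyshev distances along each leg and taking the cheapest ordering ((3,4) → (2,3) → (1,2) → (1,1)) gives a lower bound of 1 + 1 + 1 = 3 moves.
A route of 3 moves achieves this: (3,4) → (2,3) → (1,2) → (1,1).
Since 3 matches the lower bound, it is optimal.

3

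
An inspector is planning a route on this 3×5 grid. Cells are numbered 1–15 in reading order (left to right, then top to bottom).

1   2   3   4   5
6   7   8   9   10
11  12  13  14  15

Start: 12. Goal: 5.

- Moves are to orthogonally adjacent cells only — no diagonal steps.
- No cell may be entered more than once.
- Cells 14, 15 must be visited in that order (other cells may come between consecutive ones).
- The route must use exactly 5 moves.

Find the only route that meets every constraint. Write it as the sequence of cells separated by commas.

The waypoints must appear in the order 14, 15, with no cell reused.
Route from 12: 3× right (reaching 15), 2× up (reaching 5) — 5 moves in all.
Check: order respected (14 at step 2, 15 at step 3); 5 moves as required.

12, 13, 14, 15, 10, 5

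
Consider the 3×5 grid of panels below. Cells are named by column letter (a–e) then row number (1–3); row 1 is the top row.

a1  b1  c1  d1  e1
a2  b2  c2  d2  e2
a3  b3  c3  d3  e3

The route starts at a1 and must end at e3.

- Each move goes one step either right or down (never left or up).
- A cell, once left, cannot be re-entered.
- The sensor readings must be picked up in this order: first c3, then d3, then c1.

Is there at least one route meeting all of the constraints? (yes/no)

c1 lies above d3, so going from d3 to c1 would need an upward move — but moves only go right/down, so d3 cannot be visited before c1.

no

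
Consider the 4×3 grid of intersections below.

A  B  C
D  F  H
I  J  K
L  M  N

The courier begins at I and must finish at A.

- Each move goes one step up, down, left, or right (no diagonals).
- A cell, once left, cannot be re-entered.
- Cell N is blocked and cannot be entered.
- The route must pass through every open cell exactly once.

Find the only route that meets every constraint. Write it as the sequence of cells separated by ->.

I -> L -> M -> J -> K -> H -> C -> B -> F -> D -> A

Need to visit all 11 open cells exactly once, starting at I and ending at A.
Route from I: down 1 to L, right 1 to M, up 1 to J, right 1 to K, up 2 to C, left 1 to B, down 1 to F, left 1 to D, up 1 to A — 10 moves in all.
Check: all 11 open cells covered.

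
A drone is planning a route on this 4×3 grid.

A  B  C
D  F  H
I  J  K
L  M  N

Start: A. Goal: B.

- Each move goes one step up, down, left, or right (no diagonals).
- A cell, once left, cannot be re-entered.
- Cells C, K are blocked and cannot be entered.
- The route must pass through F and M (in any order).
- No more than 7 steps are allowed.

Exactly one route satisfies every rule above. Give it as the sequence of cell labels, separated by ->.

A -> D -> I -> L -> M -> J -> F -> B

The 7-move cap with required stops at F, M leaves no slack for detours.
Route from A: 3× down (reaching L), right to M, 3× up (reaching B) — 7 moves in all.
Check: all required cells visited; 7 ≤ 7 moves.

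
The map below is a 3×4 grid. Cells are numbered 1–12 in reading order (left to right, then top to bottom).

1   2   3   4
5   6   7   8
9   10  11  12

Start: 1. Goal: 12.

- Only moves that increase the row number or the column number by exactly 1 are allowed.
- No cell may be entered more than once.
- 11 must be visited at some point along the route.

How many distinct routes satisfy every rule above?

6

A right/down-only route from 1 to 12 makes exactly 2 down-moves and 3 right-moves in some order.
With no other constraints that would be C(5,2) = 10 routes.
Split at 11 and multiply the segment counts: 1→11: 6; 11→12: 1; product = 6.
That gives 6 routes.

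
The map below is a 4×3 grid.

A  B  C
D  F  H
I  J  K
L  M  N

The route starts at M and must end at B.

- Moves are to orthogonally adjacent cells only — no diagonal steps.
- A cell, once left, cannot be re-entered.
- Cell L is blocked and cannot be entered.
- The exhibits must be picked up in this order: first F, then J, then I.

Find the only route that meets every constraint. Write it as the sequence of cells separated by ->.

M -> N -> K -> H -> F -> J -> I -> D -> A -> B

The waypoints must appear in the order F, J, I, with no cell reused.
Route from M: right to N, 2× up (reaching H), left to F, down to J, left to I, 2× up (reaching A), right to B — 9 moves in all.
Check: order respected (F at step 4, J at step 5, I at step 6).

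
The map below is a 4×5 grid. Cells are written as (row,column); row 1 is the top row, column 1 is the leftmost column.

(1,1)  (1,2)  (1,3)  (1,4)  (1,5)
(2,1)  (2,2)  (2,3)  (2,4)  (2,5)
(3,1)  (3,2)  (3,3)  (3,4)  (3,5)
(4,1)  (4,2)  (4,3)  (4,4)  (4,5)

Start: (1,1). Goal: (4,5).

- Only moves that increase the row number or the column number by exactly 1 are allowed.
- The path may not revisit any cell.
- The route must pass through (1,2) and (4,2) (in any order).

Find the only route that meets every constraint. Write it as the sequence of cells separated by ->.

(1,1) -> (1,2) -> (2,2) -> (3,2) -> (4,2) -> (4,3) -> (4,4) -> (4,5)

Moves only go right or down, so the column and row indices never decrease.
Route from (1,1): right 1 to (1,2), down 3 to (4,2), right 3 to (4,5) — 7 moves in all.
Check: all required cells visited.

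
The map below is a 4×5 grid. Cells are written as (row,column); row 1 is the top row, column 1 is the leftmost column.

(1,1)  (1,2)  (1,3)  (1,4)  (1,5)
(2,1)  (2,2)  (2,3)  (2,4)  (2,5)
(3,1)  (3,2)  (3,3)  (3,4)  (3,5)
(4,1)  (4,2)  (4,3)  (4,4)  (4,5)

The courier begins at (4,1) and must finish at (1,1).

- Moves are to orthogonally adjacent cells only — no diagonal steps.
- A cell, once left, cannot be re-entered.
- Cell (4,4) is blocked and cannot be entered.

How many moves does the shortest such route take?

The Manhattan distance from (4,1) to (1,1) is |4−1| + |1−1| = 3, so at least 3 moves are needed.
A route of 3 moves achieves this: (4,1) → (3,1) → (2,1) → (1,1).
Since 3 matches the lower bound, it is optimal.

3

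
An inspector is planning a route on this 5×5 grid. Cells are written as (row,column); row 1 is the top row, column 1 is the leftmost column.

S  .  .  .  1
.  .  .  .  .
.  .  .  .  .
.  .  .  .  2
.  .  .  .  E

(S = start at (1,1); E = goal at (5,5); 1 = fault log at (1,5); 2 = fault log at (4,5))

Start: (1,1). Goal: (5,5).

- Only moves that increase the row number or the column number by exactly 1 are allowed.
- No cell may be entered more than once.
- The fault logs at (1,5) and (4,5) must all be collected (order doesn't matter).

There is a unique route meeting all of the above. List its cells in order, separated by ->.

(1,1) -> (1,2) -> (1,3) -> (1,4) -> (1,5) -> (2,5) -> (3,5) -> (4,5) -> (5,5)

Moves only go right or down, so the column and row indices never decrease.
Route from (1,1): 4× right (reaching (1,5)), 4× down (reaching (5,5)) — 8 moves in all.
Check: all required cells visited.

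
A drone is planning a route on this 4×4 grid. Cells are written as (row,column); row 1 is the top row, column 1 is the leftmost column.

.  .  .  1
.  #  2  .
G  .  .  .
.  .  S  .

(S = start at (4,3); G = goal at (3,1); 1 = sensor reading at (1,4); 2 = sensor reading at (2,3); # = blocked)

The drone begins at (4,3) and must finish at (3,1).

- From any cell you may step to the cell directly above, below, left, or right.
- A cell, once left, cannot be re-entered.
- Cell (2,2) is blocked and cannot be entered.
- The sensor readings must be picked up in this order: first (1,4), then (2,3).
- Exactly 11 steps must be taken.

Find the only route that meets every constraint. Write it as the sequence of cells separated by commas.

The waypoints must appear in the order (1,4), (2,3), with no cell reused.
Route from (4,3): right to (4,4), 3× up (reaching (1,4)), left to (1,3), 2× down (reaching (3,3)), left to (3,2), down to (4,2), left to (4,1), up to (3,1) — 11 moves in all.
Check: order respected (1 at step 4, 2 at step 6); 11 moves as required.

(4,3), (4,4), (3,4), (2,4), (1,4), (1,3), (2,3), (3,3), (3,2), (4,2), (4,1), (3,1)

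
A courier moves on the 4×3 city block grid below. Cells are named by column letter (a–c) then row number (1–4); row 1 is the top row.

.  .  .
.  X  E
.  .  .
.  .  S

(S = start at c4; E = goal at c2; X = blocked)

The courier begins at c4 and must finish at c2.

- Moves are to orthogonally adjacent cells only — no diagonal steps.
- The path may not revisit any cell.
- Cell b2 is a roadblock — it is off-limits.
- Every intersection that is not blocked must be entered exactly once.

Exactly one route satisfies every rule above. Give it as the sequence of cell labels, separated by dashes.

c4 - c3 - b3 - b4 - a4 - a3 - a2 - a1 - b1 - c1 - c2

Need to visit all 11 open cells exactly once, starting at c4 and ending at c2.
Cell c1 has only two open neighbours (c2 and b1), so the path must pass straight through it: one of those is the cell it's entered from and the other is where it exits.
Route from c4: up to c3, left to b3, down to b4, left to a4, 3× up (reaching a1), 2× right (reaching c1), down to c2 — 10 moves in all.
Check: all 11 open cells covered.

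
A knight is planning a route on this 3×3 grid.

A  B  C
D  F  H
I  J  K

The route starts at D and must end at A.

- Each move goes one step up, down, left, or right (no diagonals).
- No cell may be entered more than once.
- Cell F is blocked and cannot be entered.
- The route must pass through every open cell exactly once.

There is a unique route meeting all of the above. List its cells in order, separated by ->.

Need to visit all 8 open cells exactly once, starting at D and ending at A.
Route from D: down 1 to I, right 2 to K, up 2 to C, left 2 to A — 7 moves in all.
Check: all 8 open cells covered.

D -> I -> J -> K -> H -> C -> B -> A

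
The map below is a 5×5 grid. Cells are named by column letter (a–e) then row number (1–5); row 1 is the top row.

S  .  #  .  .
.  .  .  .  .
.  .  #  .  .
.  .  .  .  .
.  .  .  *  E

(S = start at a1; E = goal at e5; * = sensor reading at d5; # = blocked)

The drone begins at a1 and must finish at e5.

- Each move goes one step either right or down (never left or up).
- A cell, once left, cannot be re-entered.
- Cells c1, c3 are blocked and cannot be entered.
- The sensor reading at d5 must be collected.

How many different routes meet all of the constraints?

A right/down-only route from a1 to e5 makes exactly 4 down-moves and 4 right-moves in some order.
With no other constraints that would be C(8,4) = 70 routes.
Split at d5 and multiply the segment counts (each segment already excludes blocked cells): a1→d5: 15; d5→e5: 1; product = 15.
That gives 15 routes.

15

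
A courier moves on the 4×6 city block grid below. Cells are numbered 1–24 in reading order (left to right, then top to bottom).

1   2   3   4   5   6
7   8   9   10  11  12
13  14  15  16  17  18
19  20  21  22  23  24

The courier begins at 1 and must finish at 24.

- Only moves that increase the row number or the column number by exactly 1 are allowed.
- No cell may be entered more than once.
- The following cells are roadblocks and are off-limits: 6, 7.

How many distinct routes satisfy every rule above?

34

A right/down-only route from 1 to 24 makes exactly 3 down-moves and 5 right-moves in some order.
With no other constraints that would be C(8,3) = 56 routes.
Subtract routes through each blocked cell (inclusion–exclusion for overlaps): − through 6: 1 − through 7: 21 → 34.
That gives 34 routes.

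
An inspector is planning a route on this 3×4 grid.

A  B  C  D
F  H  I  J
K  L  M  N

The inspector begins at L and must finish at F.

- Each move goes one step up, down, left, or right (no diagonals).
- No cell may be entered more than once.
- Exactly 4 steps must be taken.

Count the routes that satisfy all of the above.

Need simple routes of exactly 4 moves from L to F (Manhattan distance 2, so 1 moves are spent on a detour and 1 undoing it).
Enumerating: L H B A F | L M I H F.
That gives 2 routes.

2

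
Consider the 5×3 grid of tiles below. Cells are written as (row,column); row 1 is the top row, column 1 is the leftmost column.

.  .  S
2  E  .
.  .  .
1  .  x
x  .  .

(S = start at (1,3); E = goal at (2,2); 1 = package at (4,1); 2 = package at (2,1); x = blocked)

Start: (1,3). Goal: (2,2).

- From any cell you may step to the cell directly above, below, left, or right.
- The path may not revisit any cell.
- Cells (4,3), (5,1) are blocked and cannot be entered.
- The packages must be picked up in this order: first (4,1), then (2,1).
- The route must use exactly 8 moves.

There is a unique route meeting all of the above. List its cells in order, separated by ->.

The waypoints must appear in the order (4,1), (2,1), with no cell reused.
Route from (1,3): down 2 to (3,3), left 1 to (3,2), down 1 to (4,2), left 1 to (4,1), up 2 to (2,1), right 1 to (2,2) — 8 moves in all.
Check: order respected (1 at step 5, 2 at step 7); 8 moves as required.

(1,3) -> (2,3) -> (3,3) -> (3,2) -> (4,2) -> (4,1) -> (3,1) -> (2,1) -> (2,2)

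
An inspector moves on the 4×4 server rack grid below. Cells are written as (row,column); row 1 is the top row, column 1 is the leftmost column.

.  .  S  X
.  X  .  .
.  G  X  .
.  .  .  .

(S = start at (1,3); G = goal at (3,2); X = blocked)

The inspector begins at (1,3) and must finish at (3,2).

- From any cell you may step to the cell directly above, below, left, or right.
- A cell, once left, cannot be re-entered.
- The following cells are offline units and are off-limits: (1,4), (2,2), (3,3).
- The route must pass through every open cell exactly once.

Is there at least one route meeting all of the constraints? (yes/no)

Colour the cells like a checkerboard: each orthogonal step flips colour, so a Hamiltonian route alternates colours. Here there are 6 cells of one colour and 7 of the other, with start on the opposite colour to the goal — the counts and endpoints can't be arranged into an alternating sequence of length 13, so no Hamiltonian route exists.

no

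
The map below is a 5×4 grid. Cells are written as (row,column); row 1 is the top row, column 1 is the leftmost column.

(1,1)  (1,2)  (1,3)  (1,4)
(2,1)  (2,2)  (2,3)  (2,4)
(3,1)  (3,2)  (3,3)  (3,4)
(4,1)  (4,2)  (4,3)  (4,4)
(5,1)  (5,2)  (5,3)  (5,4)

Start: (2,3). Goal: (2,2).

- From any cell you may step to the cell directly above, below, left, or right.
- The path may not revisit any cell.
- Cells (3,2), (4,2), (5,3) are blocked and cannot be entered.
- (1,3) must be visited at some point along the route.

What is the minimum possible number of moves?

3

Any route passes through (1,3) somewhere between (2,3) and (2,2). Summing Manhattan distances along the two legs ((2,3) → (1,3) → (2,2)) gives a lower bound of 1 + 2 = 3 moves.
A route of 3 moves achieves this: (2,3) → (1,3) → (1,2) → (2,2).
Since 3 matches the lower bound, it is optimal.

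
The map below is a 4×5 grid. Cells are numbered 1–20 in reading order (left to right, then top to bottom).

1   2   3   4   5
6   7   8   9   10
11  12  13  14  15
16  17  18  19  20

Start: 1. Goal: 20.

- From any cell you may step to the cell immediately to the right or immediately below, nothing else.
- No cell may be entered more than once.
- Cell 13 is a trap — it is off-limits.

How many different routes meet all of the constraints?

A right/down-only route from 1 to 20 makes exactly 3 down-moves and 4 right-moves in some order.
With no other constraints that would be C(7,3) = 35 routes.
Subtract routes through each blocked cell (inclusion–exclusion for overlaps): − through 13: 18 → 17.
That gives 17 routes.

17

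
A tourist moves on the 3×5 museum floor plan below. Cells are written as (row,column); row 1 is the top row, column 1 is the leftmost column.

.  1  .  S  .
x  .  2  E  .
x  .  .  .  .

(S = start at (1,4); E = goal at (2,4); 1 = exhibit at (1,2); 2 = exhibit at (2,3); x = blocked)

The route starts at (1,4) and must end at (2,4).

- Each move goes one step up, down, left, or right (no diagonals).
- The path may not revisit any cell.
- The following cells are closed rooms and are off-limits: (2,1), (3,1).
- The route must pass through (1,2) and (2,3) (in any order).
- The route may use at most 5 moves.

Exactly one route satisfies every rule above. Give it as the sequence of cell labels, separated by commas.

Any route must reach (1,2) and (2,3) and still end at (2,4) within 5 moves, so the order of the required stops is forced.
Route from (1,4): 2× left (reaching (1,2)), down to (2,2), 2× right (reaching (2,4)) — 5 moves in all.
Check: all required cells visited; 5 ≤ 5 moves.

(1,4), (1,3), (1,2), (2,2), (2,3), (2,4)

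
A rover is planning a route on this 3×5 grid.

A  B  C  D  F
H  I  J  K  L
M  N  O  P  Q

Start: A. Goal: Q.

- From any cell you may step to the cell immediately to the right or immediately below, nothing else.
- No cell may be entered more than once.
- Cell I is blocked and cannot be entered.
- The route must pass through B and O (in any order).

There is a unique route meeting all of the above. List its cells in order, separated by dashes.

A - B - C - J - O - P - Q

Moves only go right or down, so the column and row indices never decrease.
Route from A: right 2 to C, down 2 to O, right 2 to Q — 6 moves in all.
Check: all required cells visited.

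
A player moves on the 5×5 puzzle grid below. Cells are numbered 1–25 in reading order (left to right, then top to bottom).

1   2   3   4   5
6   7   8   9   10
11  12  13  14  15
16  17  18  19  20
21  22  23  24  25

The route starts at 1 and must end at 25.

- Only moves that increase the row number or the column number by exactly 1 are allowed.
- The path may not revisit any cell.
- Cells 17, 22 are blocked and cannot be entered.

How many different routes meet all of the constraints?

A right/down-only route from 1 to 25 makes exactly 4 down-moves and 4 right-moves in some order.
With no other constraints that would be C(8,4) = 70 routes.
Subtract routes through each blocked cell (inclusion–exclusion for overlaps): − through 17: 16 − through 22: 5 + through 17&22: 4 → 53.
That gives 53 routes.

53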